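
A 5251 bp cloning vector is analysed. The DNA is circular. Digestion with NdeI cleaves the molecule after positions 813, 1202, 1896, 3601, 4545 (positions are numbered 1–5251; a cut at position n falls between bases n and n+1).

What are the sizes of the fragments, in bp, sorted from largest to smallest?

Circular molecule, 5 cuts → 5 fragments:
  1202 − 813 = 389 bp
  1896 − 1202 = 694 bp
  3601 − 1896 = 1705 bp
  4545 − 3601 = 944 bp
  wrap: 5251 − 4545 + 813 = 1519 bp
Sorted largest to smallest: 1705, 1519, 944, 694, 389 bp.

1705, 1519, 944, 694, 389 bp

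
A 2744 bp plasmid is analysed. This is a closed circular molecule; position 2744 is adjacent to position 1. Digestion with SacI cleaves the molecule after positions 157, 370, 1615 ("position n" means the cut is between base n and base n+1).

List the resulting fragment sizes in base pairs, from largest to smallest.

Circular molecule, 3 cuts → 3 fragments:
  370 − 157 = 213 bp
  1615 − 370 = 1245 bp
  wrap: 2744 − 1615 + 157 = 1286 bp
Sorted largest to smallest: 1286, 1245, 213 bp.

1286, 1245, 213 bp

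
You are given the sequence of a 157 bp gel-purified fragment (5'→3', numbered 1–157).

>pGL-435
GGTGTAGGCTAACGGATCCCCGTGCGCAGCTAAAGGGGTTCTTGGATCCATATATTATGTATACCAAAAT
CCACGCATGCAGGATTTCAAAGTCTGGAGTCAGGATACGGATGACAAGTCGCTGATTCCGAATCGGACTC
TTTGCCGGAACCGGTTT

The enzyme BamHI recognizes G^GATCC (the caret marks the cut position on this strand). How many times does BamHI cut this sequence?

2

GGATCC occurs starting at positions 14, 44.
BamHI cuts at 2 sites.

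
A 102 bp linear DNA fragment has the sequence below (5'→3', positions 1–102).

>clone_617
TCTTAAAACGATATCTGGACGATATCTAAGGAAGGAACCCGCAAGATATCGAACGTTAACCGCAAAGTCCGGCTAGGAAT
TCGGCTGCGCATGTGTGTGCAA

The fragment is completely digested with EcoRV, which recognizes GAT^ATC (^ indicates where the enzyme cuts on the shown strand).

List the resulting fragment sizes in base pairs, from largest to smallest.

EcoRV sites (GATATC) start at positions 10, 21, 45.
EcoRV cuts after base 3 of each site, so after positions 12, 23, 47.
Linear molecule, 3 cuts → 4 fragments:
  1–12 → 12 bp
  13–23 → 11 bp
  24–47 → 24 bp
  48–102 → 55 bp
Sorted largest to smallest: 55, 24, 12, 11 bp.

55, 24, 12, 11 bp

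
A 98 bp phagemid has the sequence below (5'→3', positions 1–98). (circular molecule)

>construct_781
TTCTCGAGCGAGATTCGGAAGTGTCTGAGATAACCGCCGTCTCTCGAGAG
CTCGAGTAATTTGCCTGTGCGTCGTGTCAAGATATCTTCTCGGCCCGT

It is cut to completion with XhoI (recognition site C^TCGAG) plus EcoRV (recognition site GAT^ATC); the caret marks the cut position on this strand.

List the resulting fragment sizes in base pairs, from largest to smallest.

40, 32, 18, 8 bp

XhoI sites (CTCGAG) start at positions 3, 43, 51.
XhoI cuts after the first base of each site, so after positions 3, 43, 51.
The EcoRV site (GATATC) starts at position 81.
EcoRV cuts after base 3 of each site, so after position 83.
Combined cut positions: 3, 43, 51, 83.
Circular molecule, 4 cuts → 4 fragments:
  4–43 → 40 bp
  44–51 → 8 bp
  52–83 → 32 bp
  84–98 then 1–3 → 15 + 3 = 18 bp
Sorted largest to smallest: 40, 32, 18, 8 bp.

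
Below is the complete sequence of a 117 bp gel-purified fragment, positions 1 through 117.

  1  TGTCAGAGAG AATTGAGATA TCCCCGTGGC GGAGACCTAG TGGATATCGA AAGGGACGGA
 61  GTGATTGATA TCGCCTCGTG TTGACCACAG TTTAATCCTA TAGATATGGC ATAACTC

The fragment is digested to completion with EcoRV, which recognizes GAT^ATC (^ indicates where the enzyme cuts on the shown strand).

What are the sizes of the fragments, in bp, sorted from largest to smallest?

48, 26, 24, 19 bp

EcoRV sites (GATATC) start at positions 17, 43, 67.
EcoRV cuts after base 3 of each site, so after positions 19, 45, 69.
Linear molecule, 3 cuts → 4 fragments:
  1–19 → 19 bp
  20–45 → 26 bp
  46–69 → 24 bp
  70–117 → 48 bp
Sorted largest to smallest: 48, 26, 24, 19 bp.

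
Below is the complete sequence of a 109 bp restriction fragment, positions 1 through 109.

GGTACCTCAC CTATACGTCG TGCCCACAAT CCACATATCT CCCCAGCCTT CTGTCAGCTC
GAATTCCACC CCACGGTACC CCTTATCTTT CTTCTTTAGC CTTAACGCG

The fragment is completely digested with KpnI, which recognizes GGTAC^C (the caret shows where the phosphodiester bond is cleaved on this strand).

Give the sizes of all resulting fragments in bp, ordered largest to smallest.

74, 30, 5 bp

KpnI sites (GGTACC) start at positions 1, 75.
KpnI cuts after base 5 of each site (before the last base), so after positions 5, 79.
Linear molecule, 2 cuts → 3 fragments:
  1–5 → 5 bp
  6–79 → 74 bp
  80–109 → 30 bp
Sorted largest to smallest: 74, 30, 5 bp.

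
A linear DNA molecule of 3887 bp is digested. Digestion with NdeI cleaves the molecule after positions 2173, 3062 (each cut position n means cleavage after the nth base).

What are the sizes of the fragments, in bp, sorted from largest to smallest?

Linear molecule, 2 cuts → 3 fragments:
  2173 − 0 = 2173 bp
  3062 − 2173 = 889 bp
  3887 − 3062 = 825 bp
Sorted largest to smallest: 2173, 889, 825 bp.

2173, 889, 825 bp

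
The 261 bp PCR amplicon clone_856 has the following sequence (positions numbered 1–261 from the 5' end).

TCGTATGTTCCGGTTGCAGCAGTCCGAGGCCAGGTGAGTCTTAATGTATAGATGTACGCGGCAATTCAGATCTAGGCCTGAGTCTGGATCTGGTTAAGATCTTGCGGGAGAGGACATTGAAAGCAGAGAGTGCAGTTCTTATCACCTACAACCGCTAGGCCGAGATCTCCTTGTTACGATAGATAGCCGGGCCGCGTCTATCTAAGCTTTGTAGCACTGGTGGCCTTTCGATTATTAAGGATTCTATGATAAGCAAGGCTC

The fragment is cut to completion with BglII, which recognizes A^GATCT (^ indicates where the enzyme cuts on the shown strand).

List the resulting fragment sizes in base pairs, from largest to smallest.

98, 68, 66, 29 bp

BglII sites (AGATCT) start at positions 68, 97, 163.
BglII cuts after the first base of each site, so after positions 68, 97, 163.
Linear molecule, 3 cuts → 4 fragments:
  1–68 → 68 bp
  69–97 → 29 bp
  98–163 → 66 bp
  164–261 → 98 bp
Sorted largest to smallest: 98, 68, 66, 29 bp.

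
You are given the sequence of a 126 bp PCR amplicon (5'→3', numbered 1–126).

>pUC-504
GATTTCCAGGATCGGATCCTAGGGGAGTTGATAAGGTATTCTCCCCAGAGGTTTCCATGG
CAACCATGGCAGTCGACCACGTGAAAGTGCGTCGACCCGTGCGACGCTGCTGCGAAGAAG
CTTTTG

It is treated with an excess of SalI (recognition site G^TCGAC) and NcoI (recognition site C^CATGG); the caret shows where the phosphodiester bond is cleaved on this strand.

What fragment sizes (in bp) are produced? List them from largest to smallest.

55, 35, 19, 9, 8 bp

SalI sites (GTCGAC) start at positions 72, 91.
SalI cuts after the first base of each site, so after positions 72, 91.
NcoI sites (CCATGG) start at positions 55, 64.
NcoI cuts after the first base of each site, so after positions 55, 64.
Combined cut positions: 55, 64, 72, 91.
Linear molecule, 4 cuts → 5 fragments:
  1–55 → 55 bp
  56–64 → 9 bp
  65–72 → 8 bp
  73–91 → 19 bp
  92–126 → 35 bp
Sorted largest to smallest: 55, 35, 19, 9, 8 bp.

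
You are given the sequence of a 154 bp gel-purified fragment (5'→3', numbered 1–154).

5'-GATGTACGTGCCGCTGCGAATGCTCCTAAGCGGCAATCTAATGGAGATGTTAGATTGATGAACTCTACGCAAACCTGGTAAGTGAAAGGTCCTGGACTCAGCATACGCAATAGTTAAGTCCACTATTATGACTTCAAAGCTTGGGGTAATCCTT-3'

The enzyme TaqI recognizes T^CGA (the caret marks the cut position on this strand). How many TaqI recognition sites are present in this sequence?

0

No occurrence of TCGA is present in the sequence.
TaqI does not cut: 0 sites.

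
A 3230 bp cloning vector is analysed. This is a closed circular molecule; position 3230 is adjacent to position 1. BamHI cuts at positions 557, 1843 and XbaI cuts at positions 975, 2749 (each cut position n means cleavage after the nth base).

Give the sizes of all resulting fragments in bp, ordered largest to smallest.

1038, 906, 868, 418 bp

Combined cut positions (sorted): 557, 975, 1843, 2749.
Circular molecule, 4 cuts → 4 fragments:
  975 − 557 = 418 bp
  1843 − 975 = 868 bp
  2749 − 1843 = 906 bp
  wrap: 3230 − 2749 + 557 = 1038 bp
Sorted largest to smallest: 1038, 906, 868, 418 bp.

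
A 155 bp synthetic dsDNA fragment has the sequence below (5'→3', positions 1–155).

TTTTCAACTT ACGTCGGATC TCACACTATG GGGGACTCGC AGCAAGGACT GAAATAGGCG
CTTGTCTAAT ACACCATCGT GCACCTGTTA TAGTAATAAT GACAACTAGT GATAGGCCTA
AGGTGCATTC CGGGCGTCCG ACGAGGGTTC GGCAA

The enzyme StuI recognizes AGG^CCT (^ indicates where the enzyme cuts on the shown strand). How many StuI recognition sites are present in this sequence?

1

AGGCCT occurs starting at position 114.
StuI cuts at 1 site.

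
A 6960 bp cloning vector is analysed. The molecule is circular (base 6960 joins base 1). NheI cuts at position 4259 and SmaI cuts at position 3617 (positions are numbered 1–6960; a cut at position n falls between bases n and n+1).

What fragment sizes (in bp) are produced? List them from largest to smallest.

6318, 642 bp

Combined cut positions (sorted): 3617, 4259.
Circular molecule, 2 cuts → 2 fragments:
  4259 − 3617 = 642 bp
  wrap: 6960 − 4259 + 3617 = 6318 bp
Sorted largest to smallest: 6318, 642 bp.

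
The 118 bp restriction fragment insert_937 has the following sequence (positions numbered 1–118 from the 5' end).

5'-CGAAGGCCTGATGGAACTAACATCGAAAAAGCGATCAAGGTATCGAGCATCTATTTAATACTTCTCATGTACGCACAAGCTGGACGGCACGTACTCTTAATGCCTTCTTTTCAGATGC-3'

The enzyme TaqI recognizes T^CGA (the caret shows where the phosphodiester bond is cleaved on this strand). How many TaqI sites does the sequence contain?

2

TCGA occurs starting at positions 23, 43.
TaqI cuts at 2 sites.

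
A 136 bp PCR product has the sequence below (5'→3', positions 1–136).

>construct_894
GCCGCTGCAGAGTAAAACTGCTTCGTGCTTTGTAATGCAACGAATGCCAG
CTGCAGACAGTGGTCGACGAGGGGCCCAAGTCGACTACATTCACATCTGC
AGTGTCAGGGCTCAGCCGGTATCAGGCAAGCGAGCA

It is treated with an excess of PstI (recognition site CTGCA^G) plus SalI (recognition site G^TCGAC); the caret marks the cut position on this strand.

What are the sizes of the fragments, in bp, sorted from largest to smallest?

PstI sites (CTGCAG) start at positions 5, 51, 97.
PstI cuts after base 5 of each site (before the last base), so after positions 9, 55, 101.
SalI sites (GTCGAC) start at positions 63, 80.
SalI cuts after the first base of each site, so after positions 63, 80.
Combined cut positions: 9, 55, 63, 80, 101.
Linear molecule, 5 cuts → 6 fragments:
  1–9 → 9 bp
  10–55 → 46 bp
  56–63 → 8 bp
  64–80 → 17 bp
  81–101 → 21 bp
  102–136 → 35 bp
Sorted largest to smallest: 46, 35, 21, 17, 9, 8 bp.

46, 35, 21, 17, 9, 8 bp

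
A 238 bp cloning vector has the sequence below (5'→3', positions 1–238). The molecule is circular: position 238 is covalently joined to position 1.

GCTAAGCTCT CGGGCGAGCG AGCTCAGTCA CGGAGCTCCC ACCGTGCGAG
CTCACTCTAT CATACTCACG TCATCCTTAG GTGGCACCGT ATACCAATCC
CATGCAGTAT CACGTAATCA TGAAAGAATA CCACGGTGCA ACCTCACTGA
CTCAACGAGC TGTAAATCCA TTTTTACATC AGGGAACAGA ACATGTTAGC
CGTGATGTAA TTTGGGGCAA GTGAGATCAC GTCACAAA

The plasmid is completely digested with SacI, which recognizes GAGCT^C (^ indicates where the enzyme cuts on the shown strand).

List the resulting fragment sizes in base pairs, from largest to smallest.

SacI sites (GAGCTC) start at positions 20, 33, 48.
SacI cuts after base 5 of each site (before the last base), so after positions 24, 37, 52.
Circular molecule, 3 cuts → 3 fragments:
  25–37 → 13 bp
  38–52 → 15 bp
  53–238 then 1–24 → 186 + 24 = 210 bp
Sorted largest to smallest: 210, 15, 13 bp.

210, 15, 13 bp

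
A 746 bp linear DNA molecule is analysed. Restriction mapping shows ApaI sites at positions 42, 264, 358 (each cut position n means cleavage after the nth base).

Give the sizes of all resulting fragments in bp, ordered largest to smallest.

Linear molecule, 3 cuts → 4 fragments:
  42 − 0 = 42 bp
  264 − 42 = 222 bp
  358 − 264 = 94 bp
  746 − 358 = 388 bp
Sorted largest to smallest: 388, 222, 94, 42 bp.

388, 222, 94, 42 bp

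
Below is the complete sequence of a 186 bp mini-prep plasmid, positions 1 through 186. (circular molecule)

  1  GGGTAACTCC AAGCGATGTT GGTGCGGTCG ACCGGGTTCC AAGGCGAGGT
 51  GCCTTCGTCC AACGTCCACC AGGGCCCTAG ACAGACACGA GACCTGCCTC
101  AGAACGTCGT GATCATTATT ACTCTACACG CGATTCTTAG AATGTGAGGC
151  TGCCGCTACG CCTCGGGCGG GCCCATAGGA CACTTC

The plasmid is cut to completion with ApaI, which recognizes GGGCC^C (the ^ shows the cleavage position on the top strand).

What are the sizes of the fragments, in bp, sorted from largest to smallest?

97, 89 bp

ApaI sites (GGGCCC) start at positions 72, 169.
ApaI cuts after base 5 of each site (before the last base), so after positions 76, 173.
Circular molecule, 2 cuts → 2 fragments:
  77–173 → 97 bp
  174–186 then 1–76 → 13 + 76 = 89 bp
Sorted largest to smallest: 97, 89 bp.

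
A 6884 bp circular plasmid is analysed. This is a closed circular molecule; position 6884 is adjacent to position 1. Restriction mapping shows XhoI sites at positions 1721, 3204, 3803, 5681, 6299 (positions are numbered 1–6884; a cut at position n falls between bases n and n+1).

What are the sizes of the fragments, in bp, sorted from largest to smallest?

2306, 1878, 1483, 618, 599 bp

Circular molecule, 5 cuts → 5 fragments:
  3204 − 1721 = 1483 bp
  3803 − 3204 = 599 bp
  5681 − 3803 = 1878 bp
  6299 − 5681 = 618 bp
  wrap: 6884 − 6299 + 1721 = 2306 bp
Sorted largest to smallest: 2306, 1878, 1483, 618, 599 bp.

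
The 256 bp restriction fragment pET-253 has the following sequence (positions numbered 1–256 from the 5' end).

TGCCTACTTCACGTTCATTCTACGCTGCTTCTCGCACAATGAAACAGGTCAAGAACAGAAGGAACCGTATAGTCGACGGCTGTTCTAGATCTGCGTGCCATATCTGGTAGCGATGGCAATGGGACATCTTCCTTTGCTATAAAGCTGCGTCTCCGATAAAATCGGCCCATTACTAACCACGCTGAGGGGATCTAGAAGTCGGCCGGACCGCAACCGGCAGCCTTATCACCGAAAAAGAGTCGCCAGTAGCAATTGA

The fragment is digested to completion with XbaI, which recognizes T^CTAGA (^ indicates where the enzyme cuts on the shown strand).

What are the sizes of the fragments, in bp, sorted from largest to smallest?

XbaI sites (TCTAGA) start at positions 84, 191.
XbaI cuts after the first base of each site, so after positions 84, 191.
Linear molecule, 2 cuts → 3 fragments:
  1–84 → 84 bp
  85–191 → 107 bp
  192–256 → 65 bp
Sorted largest to smallest: 107, 84, 65 bp.

107, 84, 65 bp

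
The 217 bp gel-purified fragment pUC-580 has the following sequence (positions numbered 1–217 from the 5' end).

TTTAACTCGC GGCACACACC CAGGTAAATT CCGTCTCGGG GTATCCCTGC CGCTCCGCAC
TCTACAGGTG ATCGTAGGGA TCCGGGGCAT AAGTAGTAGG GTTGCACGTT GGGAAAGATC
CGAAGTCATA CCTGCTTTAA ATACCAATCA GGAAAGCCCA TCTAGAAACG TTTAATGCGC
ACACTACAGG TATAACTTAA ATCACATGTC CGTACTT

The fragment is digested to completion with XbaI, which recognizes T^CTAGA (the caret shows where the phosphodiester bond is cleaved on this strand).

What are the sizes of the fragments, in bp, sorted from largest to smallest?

161, 56 bp

The XbaI site (TCTAGA) starts at position 161.
XbaI cuts after the first base of each site, so after position 161.
Linear molecule, 1 cut → 2 fragments:
  1–161 → 161 bp
  162–217 → 56 bp
Sorted largest to smallest: 161, 56 bp.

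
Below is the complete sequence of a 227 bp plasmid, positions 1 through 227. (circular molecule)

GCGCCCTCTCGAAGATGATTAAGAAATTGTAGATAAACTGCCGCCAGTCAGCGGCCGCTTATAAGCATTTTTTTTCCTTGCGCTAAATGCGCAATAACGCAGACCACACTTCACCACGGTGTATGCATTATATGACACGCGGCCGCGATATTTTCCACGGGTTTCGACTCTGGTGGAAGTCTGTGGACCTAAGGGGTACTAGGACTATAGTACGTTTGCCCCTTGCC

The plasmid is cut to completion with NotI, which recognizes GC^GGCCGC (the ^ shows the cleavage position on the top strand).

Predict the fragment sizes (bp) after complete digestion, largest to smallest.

139, 88 bp

NotI sites (GCGGCCGC) start at positions 51, 139.
NotI cuts after base 2 of each site, so after positions 52, 140.
Circular molecule, 2 cuts → 2 fragments:
  53–140 → 88 bp
  141–227 then 1–52 → 87 + 52 = 139 bp
Sorted largest to smallest: 139, 88 bp.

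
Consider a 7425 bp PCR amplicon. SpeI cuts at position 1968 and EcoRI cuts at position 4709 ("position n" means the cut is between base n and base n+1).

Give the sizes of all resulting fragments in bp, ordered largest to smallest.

2741, 2716, 1968 bp

Combined cut positions (sorted): 1968, 4709.
Linear molecule, 2 cuts → 3 fragments:
  1968 − 0 = 1968 bp
  4709 − 1968 = 2741 bp
  7425 − 4709 = 2716 bp
Sorted largest to smallest: 2741, 2716, 1968 bp.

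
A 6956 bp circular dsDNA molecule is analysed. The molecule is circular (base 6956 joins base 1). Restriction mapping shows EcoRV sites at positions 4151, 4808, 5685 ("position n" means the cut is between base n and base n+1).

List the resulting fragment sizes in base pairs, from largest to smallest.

Circular molecule, 3 cuts → 3 fragments:
  4808 − 4151 = 657 bp
  5685 − 4808 = 877 bp
  wrap: 6956 − 5685 + 4151 = 5422 bp
Sorted largest to smallest: 5422, 877, 657 bp.

5422, 877, 657 bp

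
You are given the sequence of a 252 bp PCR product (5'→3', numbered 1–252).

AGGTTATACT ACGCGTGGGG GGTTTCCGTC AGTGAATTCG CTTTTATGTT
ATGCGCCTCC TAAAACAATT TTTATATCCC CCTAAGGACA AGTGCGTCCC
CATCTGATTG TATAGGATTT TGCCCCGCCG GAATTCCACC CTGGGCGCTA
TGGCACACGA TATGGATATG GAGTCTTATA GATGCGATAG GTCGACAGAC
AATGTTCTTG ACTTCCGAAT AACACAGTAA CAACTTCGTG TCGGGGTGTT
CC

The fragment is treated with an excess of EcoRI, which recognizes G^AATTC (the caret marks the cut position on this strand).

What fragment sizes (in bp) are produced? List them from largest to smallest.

121, 97, 34 bp

EcoRI sites (GAATTC) start at positions 34, 131.
EcoRI cuts after the first base of each site, so after positions 34, 131.
Linear molecule, 2 cuts → 3 fragments:
  1–34 → 34 bp
  35–131 → 97 bp
  132–252 → 121 bp
Sorted largest to smallest: 121, 97, 34 bp.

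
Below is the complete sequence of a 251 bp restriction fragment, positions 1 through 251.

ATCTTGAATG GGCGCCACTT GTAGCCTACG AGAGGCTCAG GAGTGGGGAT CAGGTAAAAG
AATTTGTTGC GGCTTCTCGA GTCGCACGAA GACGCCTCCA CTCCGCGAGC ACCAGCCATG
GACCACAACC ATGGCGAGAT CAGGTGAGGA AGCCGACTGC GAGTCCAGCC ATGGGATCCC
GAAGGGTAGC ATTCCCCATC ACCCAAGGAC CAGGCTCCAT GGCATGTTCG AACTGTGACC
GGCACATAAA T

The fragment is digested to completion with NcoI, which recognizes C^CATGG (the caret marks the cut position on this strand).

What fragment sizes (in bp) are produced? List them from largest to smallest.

NcoI sites (CCATGG) start at positions 116, 129, 169, 217.
NcoI cuts after the first base of each site, so after positions 116, 129, 169, 217.
Linear molecule, 4 cuts → 5 fragments:
  1–116 → 116 bp
  117–129 → 13 bp
  130–169 → 40 bp
  170–217 → 48 bp
  218–251 → 34 bp
Sorted largest to smallest: 116, 48, 40, 34, 13 bp.

116, 48, 40, 34, 13 bp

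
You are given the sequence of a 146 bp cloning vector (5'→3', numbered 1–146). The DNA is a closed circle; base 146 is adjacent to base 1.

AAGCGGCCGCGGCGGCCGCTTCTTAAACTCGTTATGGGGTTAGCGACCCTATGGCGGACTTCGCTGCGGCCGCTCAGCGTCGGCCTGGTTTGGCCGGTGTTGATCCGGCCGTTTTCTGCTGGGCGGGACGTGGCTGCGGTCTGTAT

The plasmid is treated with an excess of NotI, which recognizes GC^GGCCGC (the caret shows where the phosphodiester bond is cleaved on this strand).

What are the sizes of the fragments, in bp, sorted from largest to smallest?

83, 54, 9 bp

NotI sites (GCGGCCGC) start at positions 3, 12, 66.
NotI cuts after base 2 of each site, so after positions 4, 13, 67.
Circular molecule, 3 cuts → 3 fragments:
  5–13 → 9 bp
  14–67 → 54 bp
  68–146 then 1–4 → 79 + 4 = 83 bp
Sorted largest to smallest: 83, 54, 9 bp.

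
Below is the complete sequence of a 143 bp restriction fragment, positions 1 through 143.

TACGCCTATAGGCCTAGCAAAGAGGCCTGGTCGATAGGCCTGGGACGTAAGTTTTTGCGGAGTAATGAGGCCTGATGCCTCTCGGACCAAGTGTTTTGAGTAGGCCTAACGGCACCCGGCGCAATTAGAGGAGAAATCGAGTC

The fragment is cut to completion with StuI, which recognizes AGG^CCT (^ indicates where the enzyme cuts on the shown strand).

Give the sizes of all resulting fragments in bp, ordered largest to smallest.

StuI sites (AGGCCT) start at positions 10, 23, 36, 68, 102.
StuI cuts after base 3 of each site, so after positions 12, 25, 38, 70, 104.
Linear molecule, 5 cuts → 6 fragments:
  1–12 → 12 bp
  13–25 → 13 bp
  26–38 → 13 bp
  39–70 → 32 bp
  71–104 → 34 bp
  105–143 → 39 bp
Sorted largest to smallest: 39, 34, 32, 13, 13, 12 bp.

39, 34, 32, 13, 13, 12 bp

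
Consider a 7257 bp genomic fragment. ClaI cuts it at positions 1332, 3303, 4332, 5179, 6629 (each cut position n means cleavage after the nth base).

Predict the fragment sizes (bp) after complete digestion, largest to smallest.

1971, 1450, 1332, 1029, 847, 628 bp

Linear molecule, 5 cuts → 6 fragments:
  1332 − 0 = 1332 bp
  3303 − 1332 = 1971 bp
  4332 − 3303 = 1029 bp
  5179 − 4332 = 847 bp
  6629 − 5179 = 1450 bp
  7257 − 6629 = 628 bp
Sorted largest to smallest: 1971, 1450, 1332, 1029, 847, 628 bp.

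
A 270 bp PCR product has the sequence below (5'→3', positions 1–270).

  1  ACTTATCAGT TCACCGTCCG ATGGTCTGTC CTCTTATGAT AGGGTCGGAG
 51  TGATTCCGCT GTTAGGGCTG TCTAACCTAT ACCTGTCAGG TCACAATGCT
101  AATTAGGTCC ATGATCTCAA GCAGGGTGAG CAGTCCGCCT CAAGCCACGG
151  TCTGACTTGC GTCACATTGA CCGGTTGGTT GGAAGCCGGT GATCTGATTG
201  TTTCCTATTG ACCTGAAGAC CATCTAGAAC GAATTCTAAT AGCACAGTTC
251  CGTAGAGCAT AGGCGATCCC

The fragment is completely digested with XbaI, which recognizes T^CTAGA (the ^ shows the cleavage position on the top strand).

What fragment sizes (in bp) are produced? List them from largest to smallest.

The XbaI site (TCTAGA) starts at position 223.
XbaI cuts after the first base of each site, so after position 223.
Linear molecule, 1 cut → 2 fragments:
  1–223 → 223 bp
  224–270 → 47 bp
Sorted largest to smallest: 223, 47 bp.

223, 47 bp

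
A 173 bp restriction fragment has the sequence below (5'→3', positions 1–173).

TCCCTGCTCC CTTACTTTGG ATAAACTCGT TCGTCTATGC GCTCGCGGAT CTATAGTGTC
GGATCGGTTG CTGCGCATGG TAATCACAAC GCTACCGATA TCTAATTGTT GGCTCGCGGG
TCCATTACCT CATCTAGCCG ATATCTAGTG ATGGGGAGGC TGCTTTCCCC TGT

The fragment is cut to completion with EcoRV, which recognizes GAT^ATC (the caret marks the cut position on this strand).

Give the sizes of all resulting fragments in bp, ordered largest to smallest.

EcoRV sites (GATATC) start at positions 97, 140.
EcoRV cuts after base 3 of each site, so after positions 99, 142.
Linear molecule, 2 cuts → 3 fragments:
  1–99 → 99 bp
  100–142 → 43 bp
  143–173 → 31 bp
Sorted largest to smallest: 99, 43, 31 bp.

99, 43, 31 bp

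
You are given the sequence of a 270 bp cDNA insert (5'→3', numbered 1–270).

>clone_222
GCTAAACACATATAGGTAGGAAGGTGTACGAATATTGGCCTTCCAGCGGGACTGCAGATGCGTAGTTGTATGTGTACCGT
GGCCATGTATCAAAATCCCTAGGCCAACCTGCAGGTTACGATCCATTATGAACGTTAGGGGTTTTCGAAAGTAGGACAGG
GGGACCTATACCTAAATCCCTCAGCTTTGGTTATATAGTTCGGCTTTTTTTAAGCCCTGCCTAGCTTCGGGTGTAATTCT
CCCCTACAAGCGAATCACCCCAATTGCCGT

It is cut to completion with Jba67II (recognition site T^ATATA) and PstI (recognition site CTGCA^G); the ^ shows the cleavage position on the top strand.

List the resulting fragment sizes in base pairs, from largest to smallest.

The Jba67II site (TATATA) starts at position 192.
Jba67II cuts after the first base of each site, so after position 192.
PstI sites (CTGCAG) start at positions 52, 109.
PstI cuts after base 5 of each site (before the last base), so after positions 56, 113.
Combined cut positions: 56, 113, 192.
Linear molecule, 3 cuts → 4 fragments:
  1–56 → 56 bp
  57–113 → 57 bp
  114–192 → 79 bp
  193–270 → 78 bp
Sorted largest to smallest: 79, 78, 57, 56 bp.

79, 78, 57, 56 bp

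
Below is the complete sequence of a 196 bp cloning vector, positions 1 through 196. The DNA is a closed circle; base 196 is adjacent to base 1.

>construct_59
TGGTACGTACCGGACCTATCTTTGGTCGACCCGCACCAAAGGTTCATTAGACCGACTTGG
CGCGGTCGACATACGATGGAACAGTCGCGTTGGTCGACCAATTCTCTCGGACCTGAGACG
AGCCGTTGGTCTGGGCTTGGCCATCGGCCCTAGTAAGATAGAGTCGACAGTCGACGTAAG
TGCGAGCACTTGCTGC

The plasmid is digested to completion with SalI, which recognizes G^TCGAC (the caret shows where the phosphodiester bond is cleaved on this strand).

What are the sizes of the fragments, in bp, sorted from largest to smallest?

SalI sites (GTCGAC) start at positions 25, 65, 93, 163, 170.
SalI cuts after the first base of each site, so after positions 25, 65, 93, 163, 170.
Circular molecule, 5 cuts → 5 fragments:
  26–65 → 40 bp
  66–93 → 28 bp
  94–163 → 70 bp
  164–170 → 7 bp
  171–196 then 1–25 → 26 + 25 = 51 bp
Sorted largest to smallest: 70, 51, 40, 28, 7 bp.

70, 51, 40, 28, 7 bp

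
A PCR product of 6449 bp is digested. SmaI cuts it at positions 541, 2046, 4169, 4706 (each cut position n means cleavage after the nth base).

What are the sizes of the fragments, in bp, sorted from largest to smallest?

Linear molecule, 4 cuts → 5 fragments:
  541 − 0 = 541 bp
  2046 − 541 = 1505 bp
  4169 − 2046 = 2123 bp
  4706 − 4169 = 537 bp
  6449 − 4706 = 1743 bp
Sorted largest to smallest: 2123, 1743, 1505, 541, 537 bp.

2123, 1743, 1505, 541, 537 bp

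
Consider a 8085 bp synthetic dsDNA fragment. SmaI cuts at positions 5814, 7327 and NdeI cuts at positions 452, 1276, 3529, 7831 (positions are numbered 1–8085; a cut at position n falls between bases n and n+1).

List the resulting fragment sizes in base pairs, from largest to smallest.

2285, 2253, 1513, 824, 504, 452, 254 bp

Combined cut positions (sorted): 452, 1276, 3529, 5814, 7327, 7831.
Linear molecule, 6 cuts → 7 fragments:
  452 − 0 = 452 bp
  1276 − 452 = 824 bp
  3529 − 1276 = 2253 bp
  5814 − 3529 = 2285 bp
  7327 − 5814 = 1513 bp
  7831 − 7327 = 504 bp
  8085 − 7831 = 254 bp
Sorted largest to smallest: 2285, 2253, 1513, 824, 504, 452, 254 bp.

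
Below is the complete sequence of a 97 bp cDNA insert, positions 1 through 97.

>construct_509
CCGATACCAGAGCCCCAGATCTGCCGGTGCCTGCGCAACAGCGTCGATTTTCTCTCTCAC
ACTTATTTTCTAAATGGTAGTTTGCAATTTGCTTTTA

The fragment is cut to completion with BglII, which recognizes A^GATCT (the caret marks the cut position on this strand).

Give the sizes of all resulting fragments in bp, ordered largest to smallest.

The BglII site (AGATCT) starts at position 17.
BglII cuts after the first base of each site, so after position 17.
Linear molecule, 1 cut → 2 fragments:
  1–17 → 17 bp
  18–97 → 80 bp
Sorted largest to smallest: 80, 17 bp.

80, 17 bp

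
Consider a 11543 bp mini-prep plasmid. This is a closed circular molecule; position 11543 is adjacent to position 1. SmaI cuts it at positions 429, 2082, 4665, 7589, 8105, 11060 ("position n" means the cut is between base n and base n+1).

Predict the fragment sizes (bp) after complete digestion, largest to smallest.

2955, 2924, 2583, 1653, 912, 516 bp

Circular molecule, 6 cuts → 6 fragments:
  2082 − 429 = 1653 bp
  4665 − 2082 = 2583 bp
  7589 − 4665 = 2924 bp
  8105 − 7589 = 516 bp
  11060 − 8105 = 2955 bp
  wrap: 11543 − 11060 + 429 = 912 bp
Sorted largest to smallest: 2955, 2924, 2583, 1653, 912, 516 bp.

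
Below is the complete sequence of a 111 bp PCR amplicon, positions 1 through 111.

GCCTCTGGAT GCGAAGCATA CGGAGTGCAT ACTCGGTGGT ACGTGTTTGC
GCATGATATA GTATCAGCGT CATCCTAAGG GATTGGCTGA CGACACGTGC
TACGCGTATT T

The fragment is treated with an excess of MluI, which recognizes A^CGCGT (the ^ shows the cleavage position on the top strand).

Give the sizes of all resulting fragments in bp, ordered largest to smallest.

102, 9 bp

The MluI site (ACGCGT) starts at position 102.
MluI cuts after the first base of each site, so after position 102.
Linear molecule, 1 cut → 2 fragments:
  1–102 → 102 bp
  103–111 → 9 bp
Sorted largest to smallest: 102, 9 bp.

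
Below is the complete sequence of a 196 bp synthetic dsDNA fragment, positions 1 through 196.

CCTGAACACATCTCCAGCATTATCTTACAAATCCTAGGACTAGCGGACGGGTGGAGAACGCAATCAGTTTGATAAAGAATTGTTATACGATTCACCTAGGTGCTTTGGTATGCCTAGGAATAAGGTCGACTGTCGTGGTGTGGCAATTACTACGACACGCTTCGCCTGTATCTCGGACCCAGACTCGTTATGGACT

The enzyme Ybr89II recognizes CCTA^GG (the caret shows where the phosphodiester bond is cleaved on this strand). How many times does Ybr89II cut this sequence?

3

CCTAGG occurs starting at positions 33, 95, 113.
Ybr89II cuts at 3 sites.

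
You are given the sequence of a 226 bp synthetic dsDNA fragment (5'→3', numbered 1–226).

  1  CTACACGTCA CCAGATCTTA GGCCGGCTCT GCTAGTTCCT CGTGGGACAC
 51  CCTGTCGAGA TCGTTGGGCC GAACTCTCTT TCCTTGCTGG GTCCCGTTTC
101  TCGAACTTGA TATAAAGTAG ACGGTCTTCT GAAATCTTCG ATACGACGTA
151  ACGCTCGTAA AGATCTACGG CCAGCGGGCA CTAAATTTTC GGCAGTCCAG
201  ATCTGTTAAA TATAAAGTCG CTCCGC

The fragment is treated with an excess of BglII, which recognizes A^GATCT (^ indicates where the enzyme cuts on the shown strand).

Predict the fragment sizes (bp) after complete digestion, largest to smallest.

148, 38, 27, 13 bp

BglII sites (AGATCT) start at positions 13, 161, 199.
BglII cuts after the first base of each site, so after positions 13, 161, 199.
Linear molecule, 3 cuts → 4 fragments:
  1–13 → 13 bp
  14–161 → 148 bp
  162–199 → 38 bp
  200–226 → 27 bp
Sorted largest to smallest: 148, 38, 27, 13 bp.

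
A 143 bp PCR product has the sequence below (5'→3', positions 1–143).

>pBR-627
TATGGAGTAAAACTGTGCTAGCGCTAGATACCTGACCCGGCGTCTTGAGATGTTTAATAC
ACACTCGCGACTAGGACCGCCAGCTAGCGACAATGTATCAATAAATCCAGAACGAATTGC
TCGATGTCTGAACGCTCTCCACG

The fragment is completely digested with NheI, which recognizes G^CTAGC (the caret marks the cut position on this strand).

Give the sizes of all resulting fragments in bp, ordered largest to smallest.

NheI sites (GCTAGC) start at positions 17, 83.
NheI cuts after the first base of each site, so after positions 17, 83.
Linear molecule, 2 cuts → 3 fragments:
  1–17 → 17 bp
  18–83 → 66 bp
  84–143 → 60 bp
Sorted largest to smallest: 66, 60, 17 bp.

66, 60, 17 bp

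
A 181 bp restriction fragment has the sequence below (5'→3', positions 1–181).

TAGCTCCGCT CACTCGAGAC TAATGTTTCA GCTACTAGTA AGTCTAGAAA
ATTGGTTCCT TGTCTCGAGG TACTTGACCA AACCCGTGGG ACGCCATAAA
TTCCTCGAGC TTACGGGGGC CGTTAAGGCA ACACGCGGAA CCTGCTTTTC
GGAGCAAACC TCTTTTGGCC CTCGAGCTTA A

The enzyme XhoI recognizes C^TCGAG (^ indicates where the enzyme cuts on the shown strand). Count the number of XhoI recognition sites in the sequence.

4

CTCGAG occurs starting at positions 13, 64, 104, 171.
XhoI cuts at 4 sites.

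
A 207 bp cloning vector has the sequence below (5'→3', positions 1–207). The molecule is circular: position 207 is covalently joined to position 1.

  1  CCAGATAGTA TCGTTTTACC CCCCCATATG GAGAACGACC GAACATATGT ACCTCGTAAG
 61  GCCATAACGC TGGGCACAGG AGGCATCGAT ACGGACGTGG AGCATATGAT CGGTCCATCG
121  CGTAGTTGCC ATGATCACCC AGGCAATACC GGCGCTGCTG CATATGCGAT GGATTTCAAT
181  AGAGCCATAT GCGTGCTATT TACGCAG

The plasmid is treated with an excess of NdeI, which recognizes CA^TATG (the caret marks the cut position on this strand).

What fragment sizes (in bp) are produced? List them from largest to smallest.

NdeI sites (CATATG) start at positions 25, 44, 103, 161, 186.
NdeI cuts after base 2 of each site, so after positions 26, 45, 104, 162, 187.
Circular molecule, 5 cuts → 5 fragments:
  27–45 → 19 bp
  46–104 → 59 bp
  105–162 → 58 bp
  163–187 → 25 bp
  188–207 then 1–26 → 20 + 26 = 46 bp
Sorted largest to smallest: 59, 58, 46, 25, 19 bp.

59, 58, 46, 25, 19 bp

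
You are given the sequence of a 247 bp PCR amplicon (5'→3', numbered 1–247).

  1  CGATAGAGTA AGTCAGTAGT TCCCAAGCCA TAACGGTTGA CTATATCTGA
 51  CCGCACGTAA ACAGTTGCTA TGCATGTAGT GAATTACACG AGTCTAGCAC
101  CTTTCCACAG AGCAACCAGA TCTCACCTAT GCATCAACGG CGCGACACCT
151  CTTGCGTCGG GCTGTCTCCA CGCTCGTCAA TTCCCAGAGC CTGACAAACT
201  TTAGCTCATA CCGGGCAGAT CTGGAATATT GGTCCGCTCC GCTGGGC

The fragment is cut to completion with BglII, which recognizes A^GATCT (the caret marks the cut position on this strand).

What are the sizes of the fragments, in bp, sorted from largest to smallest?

118, 99, 30 bp

BglII sites (AGATCT) start at positions 118, 217.
BglII cuts after the first base of each site, so after positions 118, 217.
Linear molecule, 2 cuts → 3 fragments:
  1–118 → 118 bp
  119–217 → 99 bp
  218–247 → 30 bp
Sorted largest to smallest: 118, 99, 30 bp.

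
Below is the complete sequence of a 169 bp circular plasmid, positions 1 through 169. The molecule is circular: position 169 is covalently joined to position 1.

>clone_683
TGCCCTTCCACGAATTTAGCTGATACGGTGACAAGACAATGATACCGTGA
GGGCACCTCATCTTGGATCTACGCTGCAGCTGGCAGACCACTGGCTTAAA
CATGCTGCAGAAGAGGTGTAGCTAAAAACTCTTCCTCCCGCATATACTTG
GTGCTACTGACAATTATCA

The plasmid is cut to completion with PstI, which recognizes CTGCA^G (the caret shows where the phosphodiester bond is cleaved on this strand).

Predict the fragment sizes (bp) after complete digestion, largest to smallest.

138, 31 bp

PstI sites (CTGCAG) start at positions 74, 105.
PstI cuts after base 5 of each site (before the last base), so after positions 78, 109.
Circular molecule, 2 cuts → 2 fragments:
  79–109 → 31 bp
  110–169 then 1–78 → 60 + 78 = 138 bp
Sorted largest to smallest: 138, 31 bp.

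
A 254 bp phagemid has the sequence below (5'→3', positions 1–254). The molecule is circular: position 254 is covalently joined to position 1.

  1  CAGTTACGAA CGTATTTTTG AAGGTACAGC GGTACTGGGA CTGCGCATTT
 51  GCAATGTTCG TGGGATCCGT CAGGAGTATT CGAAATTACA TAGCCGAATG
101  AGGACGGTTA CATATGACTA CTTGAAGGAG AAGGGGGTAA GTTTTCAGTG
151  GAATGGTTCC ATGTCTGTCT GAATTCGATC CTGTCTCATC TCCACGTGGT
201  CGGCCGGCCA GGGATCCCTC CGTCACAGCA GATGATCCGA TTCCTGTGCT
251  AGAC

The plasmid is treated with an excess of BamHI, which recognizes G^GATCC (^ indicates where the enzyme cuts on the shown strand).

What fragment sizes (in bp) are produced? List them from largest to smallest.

BamHI sites (GGATCC) start at positions 63, 212.
BamHI cuts after the first base of each site, so after positions 63, 212.
Circular molecule, 2 cuts → 2 fragments:
  64–212 → 149 bp
  213–254 then 1–63 → 42 + 63 = 105 bp
Sorted largest to smallest: 149, 105 bp.

149, 105 bp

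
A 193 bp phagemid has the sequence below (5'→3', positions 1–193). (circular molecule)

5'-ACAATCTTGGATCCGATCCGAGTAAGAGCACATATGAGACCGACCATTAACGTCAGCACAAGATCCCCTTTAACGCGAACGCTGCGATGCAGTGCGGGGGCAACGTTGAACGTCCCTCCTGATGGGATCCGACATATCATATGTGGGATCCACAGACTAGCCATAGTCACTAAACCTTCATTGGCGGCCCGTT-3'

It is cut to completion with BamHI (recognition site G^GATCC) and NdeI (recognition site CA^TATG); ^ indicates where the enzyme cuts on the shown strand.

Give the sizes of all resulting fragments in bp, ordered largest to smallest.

93, 56, 23, 14, 7 bp

BamHI sites (GGATCC) start at positions 9, 125, 146.
BamHI cuts after the first base of each site, so after positions 9, 125, 146.
NdeI sites (CATATG) start at positions 31, 138.
NdeI cuts after base 2 of each site, so after positions 32, 139.
Combined cut positions: 9, 32, 125, 139, 146.
Circular molecule, 5 cuts → 5 fragments:
  10–32 → 23 bp
  33–125 → 93 bp
  126–139 → 14 bp
  140–146 → 7 bp
  147–193 then 1–9 → 47 + 9 = 56 bp
Sorted largest to smallest: 93, 56, 23, 14, 7 bp.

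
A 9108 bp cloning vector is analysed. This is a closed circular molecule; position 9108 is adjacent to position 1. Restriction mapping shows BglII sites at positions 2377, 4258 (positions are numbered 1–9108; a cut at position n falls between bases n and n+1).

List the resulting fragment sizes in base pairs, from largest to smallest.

7227, 1881 bp

Circular molecule, 2 cuts → 2 fragments:
  4258 − 2377 = 1881 bp
  wrap: 9108 − 4258 + 2377 = 7227 bp
Sorted largest to smallest: 7227, 1881 bp.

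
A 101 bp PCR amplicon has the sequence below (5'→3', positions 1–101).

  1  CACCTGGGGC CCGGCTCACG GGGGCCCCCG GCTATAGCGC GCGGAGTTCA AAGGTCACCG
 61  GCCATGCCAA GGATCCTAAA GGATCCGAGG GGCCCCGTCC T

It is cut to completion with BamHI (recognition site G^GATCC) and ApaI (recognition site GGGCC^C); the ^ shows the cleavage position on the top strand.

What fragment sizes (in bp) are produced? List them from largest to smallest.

45, 15, 13, 11, 10, 7 bp

BamHI sites (GGATCC) start at positions 71, 81.
BamHI cuts after the first base of each site, so after positions 71, 81.
ApaI sites (GGGCCC) start at positions 7, 22, 90.
ApaI cuts after base 5 of each site (before the last base), so after positions 11, 26, 94.
Combined cut positions: 11, 26, 71, 81, 94.
Linear molecule, 5 cuts → 6 fragments:
  1–11 → 11 bp
  12–26 → 15 bp
  27–71 → 45 bp
  72–81 → 10 bp
  82–94 → 13 bp
  95–101 → 7 bp
Sorted largest to smallest: 45, 15, 13, 11, 10, 7 bp.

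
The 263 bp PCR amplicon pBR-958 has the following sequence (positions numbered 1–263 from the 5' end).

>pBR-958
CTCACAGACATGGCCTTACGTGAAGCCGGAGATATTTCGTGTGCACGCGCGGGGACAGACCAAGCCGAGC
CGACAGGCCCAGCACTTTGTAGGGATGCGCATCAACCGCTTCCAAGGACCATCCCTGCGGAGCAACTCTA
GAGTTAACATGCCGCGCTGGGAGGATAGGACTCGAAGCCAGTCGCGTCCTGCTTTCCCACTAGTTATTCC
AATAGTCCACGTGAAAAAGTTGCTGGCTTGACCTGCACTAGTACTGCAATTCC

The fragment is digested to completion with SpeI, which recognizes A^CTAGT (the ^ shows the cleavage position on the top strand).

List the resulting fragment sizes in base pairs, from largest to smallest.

SpeI sites (ACTAGT) start at positions 199, 247.
SpeI cuts after the first base of each site, so after positions 199, 247.
Linear molecule, 2 cuts → 3 fragments:
  1–199 → 199 bp
  200–247 → 48 bp
  248–263 → 16 bp
Sorted largest to smallest: 199, 48, 16 bp.

199, 48, 16 bp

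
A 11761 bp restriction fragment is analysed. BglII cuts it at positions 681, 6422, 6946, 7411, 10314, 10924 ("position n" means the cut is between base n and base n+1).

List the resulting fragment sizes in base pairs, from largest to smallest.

5741, 2903, 837, 681, 610, 524, 465 bp

Linear molecule, 6 cuts → 7 fragments:
  681 − 0 = 681 bp
  6422 − 681 = 5741 bp
  6946 − 6422 = 524 bp
  7411 − 6946 = 465 bp
  10314 − 7411 = 2903 bp
  10924 − 10314 = 610 bp
  11761 − 10924 = 837 bp
Sorted largest to smallest: 5741, 2903, 837, 681, 610, 524, 465 bp.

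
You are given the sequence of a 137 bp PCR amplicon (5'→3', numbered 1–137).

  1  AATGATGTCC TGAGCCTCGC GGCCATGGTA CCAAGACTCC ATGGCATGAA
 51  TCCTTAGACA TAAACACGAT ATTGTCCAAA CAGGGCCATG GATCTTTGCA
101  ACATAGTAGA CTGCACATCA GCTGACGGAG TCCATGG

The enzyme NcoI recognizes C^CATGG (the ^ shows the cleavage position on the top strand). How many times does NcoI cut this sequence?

CCATGG occurs starting at positions 23, 39, 86, 132.
NcoI cuts at 4 sites.

4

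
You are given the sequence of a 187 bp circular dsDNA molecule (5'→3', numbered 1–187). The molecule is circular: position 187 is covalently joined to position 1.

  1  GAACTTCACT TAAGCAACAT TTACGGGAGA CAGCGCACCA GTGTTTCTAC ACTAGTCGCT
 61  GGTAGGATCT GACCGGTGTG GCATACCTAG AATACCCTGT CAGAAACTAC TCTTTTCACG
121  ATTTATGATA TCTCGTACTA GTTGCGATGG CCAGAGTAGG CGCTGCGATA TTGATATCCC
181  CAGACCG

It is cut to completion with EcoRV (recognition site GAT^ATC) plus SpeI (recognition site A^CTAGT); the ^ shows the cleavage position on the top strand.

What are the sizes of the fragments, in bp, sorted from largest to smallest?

78, 63, 38, 8 bp

EcoRV sites (GATATC) start at positions 127, 173.
EcoRV cuts after base 3 of each site, so after positions 129, 175.
SpeI sites (ACTAGT) start at positions 51, 137.
SpeI cuts after the first base of each site, so after positions 51, 137.
Combined cut positions: 51, 129, 137, 175.
Circular molecule, 4 cuts → 4 fragments:
  52–129 → 78 bp
  130–137 → 8 bp
  138–175 → 38 bp
  176–187 then 1–51 → 12 + 51 = 63 bp
Sorted largest to smallest: 78, 63, 38, 8 bp.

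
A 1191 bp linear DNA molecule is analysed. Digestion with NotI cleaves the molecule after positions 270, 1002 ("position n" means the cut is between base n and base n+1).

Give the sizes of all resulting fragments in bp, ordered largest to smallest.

732, 270, 189 bp

Linear molecule, 2 cuts → 3 fragments:
  270 − 0 = 270 bp
  1002 − 270 = 732 bp
  1191 − 1002 = 189 bp
Sorted largest to smallest: 732, 270, 189 bp.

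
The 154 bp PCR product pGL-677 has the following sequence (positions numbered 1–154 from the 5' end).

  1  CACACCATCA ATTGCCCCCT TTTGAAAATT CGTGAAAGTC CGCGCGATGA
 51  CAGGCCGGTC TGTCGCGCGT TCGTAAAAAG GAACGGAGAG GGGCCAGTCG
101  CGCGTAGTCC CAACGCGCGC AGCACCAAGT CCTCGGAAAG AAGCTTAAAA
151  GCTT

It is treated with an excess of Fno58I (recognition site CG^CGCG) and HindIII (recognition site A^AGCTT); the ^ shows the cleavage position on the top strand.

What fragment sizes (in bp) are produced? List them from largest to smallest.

Fno58I sites (CGCGCG) start at positions 41, 64, 99, 114.
Fno58I cuts after base 2 of each site, so after positions 42, 65, 100, 115.
HindIII sites (AAGCTT) start at positions 141, 149.
HindIII cuts after the first base of each site, so after positions 141, 149.
Combined cut positions: 42, 65, 100, 115, 141, 149.
Linear molecule, 6 cuts → 7 fragments:
  1–42 → 42 bp
  43–65 → 23 bp
  66–100 → 35 bp
  101–115 → 15 bp
  116–141 → 26 bp
  142–149 → 8 bp
  150–154 → 5 bp
Sorted largest to smallest: 42, 35, 26, 23, 15, 8, 5 bp.

42, 35, 26, 23, 15, 8, 5 bp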